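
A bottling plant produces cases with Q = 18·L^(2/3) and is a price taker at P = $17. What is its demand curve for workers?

L(w) = 8489664/w³

MP_L = (2/3)·18·L^(-1/3) = 12·L^(-1/3).
Setting P·MP_L = w: 204·L^(-1/3) = w.
Solving for L: L^(-1/3) = w/204, so L = (204/w)^(3).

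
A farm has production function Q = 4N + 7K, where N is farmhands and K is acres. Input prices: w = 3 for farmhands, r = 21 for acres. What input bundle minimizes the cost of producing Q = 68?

N* = 17, K* = 0

The inputs are perfect substitutes, so the firm uses whichever has the lower cost per unit of output.
Cost per unit of output via N is w/4 = 0.75; via K it is r/7 = 3. N is cheaper.
Producing Q = 68 with N alone: N = 17, K = 0.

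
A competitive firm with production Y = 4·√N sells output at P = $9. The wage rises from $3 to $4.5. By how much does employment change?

From P·MP_N = w with MP_N = 2·N^(-1/2), the labor demand is N(w) = (18/w)^(2).
At w = 3: N = 36. At w = 4.5: N = 16.
ΔN = 16 − 36 = -20.

ΔN = -20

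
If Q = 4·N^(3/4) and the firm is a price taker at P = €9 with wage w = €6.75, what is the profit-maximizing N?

N* = 256

MP_N = (3/4)·4·N^(-1/4) = 3·N^(-1/4).
Profit maximization for a price taker requires P·MP_N = w: 9·3·N^(-1/4) = 6.75.
So N^(-1/4) = 0.25, which gives N = 256.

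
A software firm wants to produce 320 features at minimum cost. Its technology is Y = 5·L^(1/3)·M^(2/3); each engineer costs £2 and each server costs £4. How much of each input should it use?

Cost minimization requires the marginal rate of technical substitution to equal the input-price ratio: MP_L/MP_M = w/r.
Here MP_L/MP_M = (1/3)·(M/L)/(2/3) = 0.5·(M/L). Setting this equal to 2/4 = 0.5 gives M = L.
Substituting into Y = 320: 5·L^(1/3)·(L)^(2/3) = 320.
Solving, L = 64 and M = 64.

L* = 64, M* = 64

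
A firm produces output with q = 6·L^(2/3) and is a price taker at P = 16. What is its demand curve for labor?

MP_L = (2/3)·6·L^(-1/3) = 4·L^(-1/3).
Setting P·MP_L = w: 64·L^(-1/3) = w.
Solving for L: L^(-1/3) = w/64, so L = (64/w)^(3).

L(w) = 262144/w³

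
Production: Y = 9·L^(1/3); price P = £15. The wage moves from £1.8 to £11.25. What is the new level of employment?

From P·MP_L = w with MP_L = 3·L^(-2/3), the labor demand is L(w) = (45/w)^(3/2).
At w = 1.8: L = 125. At w = 11.25: L = 8.

L* = 8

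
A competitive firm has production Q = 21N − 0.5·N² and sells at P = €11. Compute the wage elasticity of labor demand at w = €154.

From P·MP_N = w with MP_N = 21 − N, labor demand is N(w) = 21 − w/11.
dN/dw = −1/(11) = -1/11.
At w = 154, N = 7, so ε = (dN/dw)·(w/N) = (-1/11)·(154/7) = -2.

ε = -2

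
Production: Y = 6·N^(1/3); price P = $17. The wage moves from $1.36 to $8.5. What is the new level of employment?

N* = 8

From P·MP_N = w with MP_N = 2·N^(-2/3), the labor demand is N(w) = (34/w)^(3/2).
At w = 1.36: N = 125. At w = 8.5: N = 8.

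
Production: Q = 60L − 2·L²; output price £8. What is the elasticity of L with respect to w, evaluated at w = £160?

ε = -0.5

From P·MP_L = w with MP_L = 60 − 4L, labor demand is L(w) = (60 − w/8)/4.
dL/dw = −1/(32) = -0.03125.
At w = 160, L = 10, so ε = (dL/dw)·(w/L) = (-0.03125)·(160/10) = -0.5.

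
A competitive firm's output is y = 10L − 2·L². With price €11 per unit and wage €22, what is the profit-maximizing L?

The marginal product of L is MP_L = 10 − 4L.
A price-taking firm hires until the value of the marginal product equals the wage: P·MP_L = w, so 11·(10 − 4L) = 22.
Then 10 − 4L = 2, giving L = 2.

L* = 2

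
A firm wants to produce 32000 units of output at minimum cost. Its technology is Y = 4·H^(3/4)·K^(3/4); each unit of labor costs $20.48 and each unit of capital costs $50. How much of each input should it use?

Cost minimization requires the marginal rate of technical substitution to equal the input-price ratio: MP_H/MP_K = w/r.
Here MP_H/MP_K = (3/4)·(K/H)/(3/4) = (K/H). Setting this equal to 20.48/50 = 0.4096 gives K = 0.4096H.
Substituting into Y = 32000: 4·H^(3/4)·(0.4096H)^(3/4) = 32000.
Solving, H = 625 and K = 256.

H* = 625, K* = 256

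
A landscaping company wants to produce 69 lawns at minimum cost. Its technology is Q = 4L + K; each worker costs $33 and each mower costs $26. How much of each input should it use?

The inputs are perfect substitutes, so the firm uses whichever has the lower cost per unit of output.
Cost per unit of output via L is 8.25; via K it is 26. L is cheaper.
Producing Q = 69 with L alone: L = 17.25, K = 0.

L* = 17.25, K* = 0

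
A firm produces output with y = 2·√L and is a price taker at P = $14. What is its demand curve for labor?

L(w) = 196/w²

MP_L = (1/2)·2·L^(-1/2) = L^(-1/2).
Setting P·MP_L = w: 14·L^(-1/2) = w.
Solving for L: L^(-1/2) = w/14, so L = (14/w)^(2).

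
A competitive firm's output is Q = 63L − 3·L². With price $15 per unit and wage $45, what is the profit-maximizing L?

The marginal product of L is MP_L = 63 − 6L.
A price-taking firm hires until the value of the marginal product equals the wage: P·MP_L = w, so 15·(63 − 6L) = 45.
Then 63 − 6L = 3, giving L = 10.

L* = 10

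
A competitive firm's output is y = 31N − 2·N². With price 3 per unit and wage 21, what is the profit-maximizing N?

The marginal product of N is MP_N = 31 − 4N.
A price-taking firm hires until the value of the marginal product equals the wage: P·MP_N = w, so 3·(31 − 4N) = 21.
Then 31 − 4N = 7, giving N = 6.

N* = 6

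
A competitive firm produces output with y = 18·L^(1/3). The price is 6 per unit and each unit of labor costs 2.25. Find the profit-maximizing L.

MP_L = (1/3)·18·L^(-2/3) = 6·L^(-2/3).
Profit maximization for a price taker requires P·MP_L = w: 6·6·L^(-2/3) = 2.25.
So L^(-2/3) = 0.0625, which gives L = 64.

L* = 64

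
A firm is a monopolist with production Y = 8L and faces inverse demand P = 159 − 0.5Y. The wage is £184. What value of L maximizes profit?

L* = 17

Marginal revenue from the inverse demand is MR = 159 − Y.
The marginal product is MP_L = 8.
A monopolist hires until marginal revenue product equals the wage: MR·MP_L = w.
(159 − 8L)·8 = 184, so L = 17.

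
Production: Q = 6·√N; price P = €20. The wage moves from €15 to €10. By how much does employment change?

ΔN = 20

From P·MP_N = w with MP_N = 3·N^(-1/2), the labor demand is N(w) = (60/w)^(2).
At w = 15: N = 16. At w = 10: N = 36.
ΔN = 36 − 16 = 20.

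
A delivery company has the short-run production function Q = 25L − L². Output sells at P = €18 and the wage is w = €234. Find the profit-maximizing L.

L* = 6

The marginal product of L is MP_L = 25 − 2L.
A price-taking firm hires until the value of the marginal product equals the wage: P·MP_L = w, so 18·(25 − 2L) = 234.
Then 25 − 2L = 13, giving L = 6.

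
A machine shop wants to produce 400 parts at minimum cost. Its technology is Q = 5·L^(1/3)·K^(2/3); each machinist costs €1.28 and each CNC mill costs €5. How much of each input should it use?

L* = 125, K* = 64

Cost minimization requires the marginal rate of technical substitution to equal the input-price ratio: MP_L/MP_K = w/r.
Here MP_L/MP_K = (1/3)·(K/L)/(2/3) = 0.5·(K/L). Setting this equal to 1.28/5 = 0.256 gives K = 0.512L.
Substituting into Q = 400: 5·L^(1/3)·(0.512L)^(2/3) = 400.
Solving, L = 125 and K = 64.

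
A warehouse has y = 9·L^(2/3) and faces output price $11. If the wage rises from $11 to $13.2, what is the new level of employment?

From P·MP_L = w with MP_L = 6·L^(-1/3), the labor demand is L(w) = (66/w)^(3).
At w = 11: L = 216. At w = 13.2: L = 125.

L* = 125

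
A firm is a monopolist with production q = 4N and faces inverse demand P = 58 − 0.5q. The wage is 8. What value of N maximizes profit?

Marginal revenue from the inverse demand is MR = 58 − q.
The marginal product is MP_N = 4.
A monopolist hires until marginal revenue product equals the wage: MR·MP_N = w.
(58 − 4N)·4 = 8, so N = 14.

N* = 14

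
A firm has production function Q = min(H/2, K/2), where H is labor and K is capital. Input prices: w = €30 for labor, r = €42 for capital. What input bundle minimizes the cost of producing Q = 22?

With a fixed-proportions technology, the cost-minimizing bundle uses no slack in either input: H/2 = K/2 = Q.
So H = 2·22 = 44 and K = 2·22 = 44.

H* = 44, K* = 44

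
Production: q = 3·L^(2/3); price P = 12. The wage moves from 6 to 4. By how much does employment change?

From P·MP_L = w with MP_L = 2·L^(-1/3), the labor demand is L(w) = (24/w)^(3).
At w = 6: L = 64. At w = 4: L = 216.
ΔL = 216 − 64 = 152.

ΔL = 152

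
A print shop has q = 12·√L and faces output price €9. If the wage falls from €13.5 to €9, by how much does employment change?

From P·MP_L = w with MP_L = 6·L^(-1/2), the labor demand is L(w) = (54/w)^(2).
At w = 13.5: L = 16. At w = 9: L = 36.
ΔL = 36 − 16 = 20.

ΔL = 20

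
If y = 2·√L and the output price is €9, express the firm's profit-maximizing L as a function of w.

L(w) = 81/w²

MP_L = (1/2)·2·L^(-1/2) = L^(-1/2).
Setting P·MP_L = w: 9·L^(-1/2) = w.
Solving for L: L^(-1/2) = w/9, so L = (9/w)^(2).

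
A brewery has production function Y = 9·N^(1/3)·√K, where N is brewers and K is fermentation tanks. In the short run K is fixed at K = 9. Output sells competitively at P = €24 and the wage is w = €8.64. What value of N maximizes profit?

With K = 9, MP_N = (1/3)·9·N^(-2/3)·9^(1/2) = 9·N^(-2/3).
Profit maximization for a price taker requires P·MP_N = w: 24·9·N^(-2/3) = 8.64.
So N^(-2/3) = 0.04, which gives N = 125.

N* = 125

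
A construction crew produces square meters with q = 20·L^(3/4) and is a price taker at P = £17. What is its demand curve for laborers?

MP_L = (3/4)·20·L^(-1/4) = 15·L^(-1/4).
Setting P·MP_L = w: 255·L^(-1/4) = w.
Solving for L: L^(-1/4) = w/255, so L = (255/w)^(4).

L(w) = (255/w)^(4)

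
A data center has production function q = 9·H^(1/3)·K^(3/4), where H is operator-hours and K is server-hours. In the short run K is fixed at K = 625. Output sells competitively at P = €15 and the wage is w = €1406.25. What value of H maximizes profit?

H* = 8

With K = 625, MP_H = (1/3)·9·H^(-2/3)·625^(3/4) = 375·H^(-2/3).
Profit maximization for a price taker requires P·MP_H = w: 15·375·H^(-2/3) = 1406.25.
So H^(-2/3) = 0.25, which gives H = 8.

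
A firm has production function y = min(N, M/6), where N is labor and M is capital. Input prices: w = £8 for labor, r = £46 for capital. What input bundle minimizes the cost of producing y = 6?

N* = 6, M* = 36

With a fixed-proportions technology, the cost-minimizing bundle uses no slack in either input: N = M/6 = y.
So N = 6 and M = 6·6 = 36.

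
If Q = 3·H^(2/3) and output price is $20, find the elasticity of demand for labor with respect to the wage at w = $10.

ε = -3

MP_H = (2/3)·3·H^(-1/3), so P·MP_H = w gives 40·H^(-1/3) = w.
Solving, H(w) = (40/w)^(3). This is a constant-elasticity form: H ∝ w^(−3), so ε = −3.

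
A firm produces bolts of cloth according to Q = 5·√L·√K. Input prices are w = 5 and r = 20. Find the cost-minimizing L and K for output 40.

L* = 16, K* = 4

Cost minimization requires the marginal rate of technical substitution to equal the input-price ratio: MP_L/MP_K = w/r.
Here MP_L/MP_K = (1/2)·(K/L)/(1/2) = (K/L). Setting this equal to 5/20 = 0.25 gives K = 0.25L.
Substituting into Q = 40: 5·L^(1/2)·(0.25L)^(1/2) = 40.
Solving, L = 16 and K = 4.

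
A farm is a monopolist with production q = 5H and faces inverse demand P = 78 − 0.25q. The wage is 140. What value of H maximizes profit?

Marginal revenue from the inverse demand is MR = 78 − 0.5q.
The marginal product is MP_H = 5.
A monopolist hires until marginal revenue product equals the wage: MR·MP_H = w.
(78 − 2.5H)·5 = 140, so H = 20.

H* = 20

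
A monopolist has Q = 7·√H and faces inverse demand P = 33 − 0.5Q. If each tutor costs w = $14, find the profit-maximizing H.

Marginal revenue from the inverse demand is MR = 33 − Q.
The marginal product is MP_H = 3.5·H^(-1/2).
A monopolist hires until marginal revenue product equals the wage: MR·MP_H = w.
At H, Q = 7·√H. Substituting and solving: (33 − 7·√H)·3.5·H^(-1/2) = 14 gives H = 9.

H* = 9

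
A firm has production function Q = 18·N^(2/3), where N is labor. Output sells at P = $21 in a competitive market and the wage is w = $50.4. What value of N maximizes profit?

MP_N = (2/3)·18·N^(-1/3) = 12·N^(-1/3).
Profit maximization for a price taker requires P·MP_N = w: 21·12·N^(-1/3) = 50.4.
So N^(-1/3) = 0.2, which gives N = 125.

N* = 125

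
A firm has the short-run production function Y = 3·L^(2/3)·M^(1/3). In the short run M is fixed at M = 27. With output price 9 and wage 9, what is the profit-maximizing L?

L* = 216

With M = 27, MP_L = (2/3)·3·L^(-1/3)·27^(1/3) = 6·L^(-1/3).
Profit maximization for a price taker requires P·MP_L = w: 9·6·L^(-1/3) = 9.
So L^(-1/3) = 1/6, which gives L = 216.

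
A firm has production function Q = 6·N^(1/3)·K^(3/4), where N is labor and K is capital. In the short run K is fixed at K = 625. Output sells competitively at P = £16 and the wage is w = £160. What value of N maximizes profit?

With K = 625, MP_N = (1/3)·6·N^(-2/3)·625^(3/4) = 250·N^(-2/3).
Profit maximization for a price taker requires P·MP_N = w: 16·250·N^(-2/3) = 160.
So N^(-2/3) = 0.04, which gives N = 125.

N* = 125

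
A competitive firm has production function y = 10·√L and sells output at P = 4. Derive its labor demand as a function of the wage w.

L(w) = 400/w²

MP_L = (1/2)·10·L^(-1/2) = 5·L^(-1/2).
Setting P·MP_L = w: 20·L^(-1/2) = w.
Solving for L: L^(-1/2) = w/20, so L = (20/w)^(2).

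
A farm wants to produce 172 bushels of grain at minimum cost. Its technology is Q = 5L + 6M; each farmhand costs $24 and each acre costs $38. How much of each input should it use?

The inputs are perfect substitutes, so the firm uses whichever has the lower cost per unit of output.
Cost per unit of output via L is w/5 = 4.8; via M it is r/6 = 19/3. L is cheaper.
Producing Q = 172 with L alone: L = 34.4, M = 0.

L* = 34.4, M* = 0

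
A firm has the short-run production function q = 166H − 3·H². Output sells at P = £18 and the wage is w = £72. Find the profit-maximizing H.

H* = 27

The marginal product of H is MP_H = 166 − 6H.
A price-taking firm hires until the value of the marginal product equals the wage: P·MP_H = w, so 18·(166 − 6H) = 72.
Then 166 − 6H = 4, giving H = 27.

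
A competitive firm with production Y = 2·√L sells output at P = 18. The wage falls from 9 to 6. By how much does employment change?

ΔL = 5

From P·MP_L = w with MP_L = L^(-1/2), the labor demand is L(w) = (18/w)^(2).
At w = 9: L = 4. At w = 6: L = 9.
ΔL = 9 − 4 = 5.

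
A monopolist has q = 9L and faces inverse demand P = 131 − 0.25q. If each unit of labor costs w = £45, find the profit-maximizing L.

L* = 28

Marginal revenue from the inverse demand is MR = 131 − 0.5q.
The marginal product is MP_L = 9.
A monopolist hires until marginal revenue product equals the wage: MR·MP_L = w.
(131 − 4.5L)·9 = 45, so L = 28.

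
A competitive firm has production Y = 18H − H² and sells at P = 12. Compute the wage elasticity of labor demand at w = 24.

From P·MP_H = w with MP_H = 18 − 2H, labor demand is H(w) = (18 − w/12)/2.
dH/dw = −1/(24) = -1/24.
At w = 24, H = 8, so ε = (dH/dw)·(w/H) = (-1/24)·(24/8) = -0.125.

ε = -0.125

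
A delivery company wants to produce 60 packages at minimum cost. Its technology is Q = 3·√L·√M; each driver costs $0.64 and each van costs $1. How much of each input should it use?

Cost minimization requires the marginal rate of technical substitution to equal the input-price ratio: MP_L/MP_M = w/r.
Here MP_L/MP_M = (1/2)·(M/L)/(1/2) = (M/L). Setting this equal to 0.64/1 = 0.64 gives M = 0.64L.
Substituting into Q = 60: 3·L^(1/2)·(0.64L)^(1/2) = 60.
Solving, L = 25 and M = 16.

L* = 25, M* = 16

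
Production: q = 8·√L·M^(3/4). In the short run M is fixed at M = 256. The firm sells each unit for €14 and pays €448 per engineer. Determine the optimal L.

L* = 64

With M = 256, MP_L = (1/2)·8·L^(-1/2)·256^(3/4) = 256·L^(-1/2).
Profit maximization for a price taker requires P·MP_L = w: 14·256·L^(-1/2) = 448.
So L^(-1/2) = 0.125, which gives L = 64.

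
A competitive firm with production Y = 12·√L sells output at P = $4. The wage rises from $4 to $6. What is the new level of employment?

From P·MP_L = w with MP_L = 6·L^(-1/2), the labor demand is L(w) = (24/w)^(2).
At w = 4: L = 36. At w = 6: L = 16.

L* = 16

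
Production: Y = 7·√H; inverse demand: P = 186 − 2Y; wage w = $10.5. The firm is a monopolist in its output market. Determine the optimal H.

Marginal revenue from the inverse demand is MR = 186 − 4Y.
The marginal product is MP_H = 3.5·H^(-1/2).
A monopolist hires until marginal revenue product equals the wage: MR·MP_H = w.
At H, Y = 7·√H. Substituting and solving: (186 − 28·√H)·3.5·H^(-1/2) = 10.5 gives H = 36.

H* = 36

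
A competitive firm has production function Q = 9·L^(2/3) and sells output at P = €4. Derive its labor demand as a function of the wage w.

L(w) = 13824/w³

MP_L = (2/3)·9·L^(-1/3) = 6·L^(-1/3).
Setting P·MP_L = w: 24·L^(-1/3) = w.
Solving for L: L^(-1/3) = w/24, so L = (24/w)^(3).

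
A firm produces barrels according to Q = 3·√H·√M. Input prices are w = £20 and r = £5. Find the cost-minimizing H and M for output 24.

Cost minimization requires the marginal rate of technical substitution to equal the input-price ratio: MP_H/MP_M = w/r.
Here MP_H/MP_M = (1/2)·(M/H)/(1/2) = (M/H). Setting this equal to 20/5 = 4 gives M = 4H.
Substituting into Q = 24: 3·H^(1/2)·(4H)^(1/2) = 24.
Solving, H = 4 and M = 16.

H* = 4, M* = 16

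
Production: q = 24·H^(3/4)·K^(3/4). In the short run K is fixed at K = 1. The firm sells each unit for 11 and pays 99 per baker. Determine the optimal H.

With K = 1, MP_H = (3/4)·24·H^(-1/4)·1^(3/4) = 18·H^(-1/4).
Profit maximization for a price taker requires P·MP_H = w: 11·18·H^(-1/4) = 99.
So H^(-1/4) = 0.5, which gives H = 16.

H* = 16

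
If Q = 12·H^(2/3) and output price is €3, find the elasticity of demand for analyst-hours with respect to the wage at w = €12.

ε = -3

MP_H = (2/3)·12·H^(-1/3), so P·MP_H = w gives 24·H^(-1/3) = w.
Solving, H(w) = (24/w)^(3). This is a constant-elasticity form: H ∝ w^(−3), so ε = −3.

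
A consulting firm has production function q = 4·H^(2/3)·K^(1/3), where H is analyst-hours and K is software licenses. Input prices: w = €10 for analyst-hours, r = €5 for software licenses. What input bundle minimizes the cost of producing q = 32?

Cost minimization requires the marginal rate of technical substitution to equal the input-price ratio: MP_H/MP_K = w/r.
Here MP_H/MP_K = (2/3)·(K/H)/(1/3) = 2·(K/H). Setting this equal to 10/5 = 2 gives K = H.
Substituting into q = 32: 4·H^(2/3)·(H)^(1/3) = 32.
Solving, H = 8 and K = 8.

H* = 8, K* = 8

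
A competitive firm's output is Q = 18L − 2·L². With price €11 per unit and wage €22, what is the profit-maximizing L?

L* = 4

The marginal product of L is MP_L = 18 − 4L.
A price-taking firm hires until the value of the marginal product equals the wage: P·MP_L = w, so 11·(18 − 4L) = 22.
Then 18 − 4L = 2, giving L = 4.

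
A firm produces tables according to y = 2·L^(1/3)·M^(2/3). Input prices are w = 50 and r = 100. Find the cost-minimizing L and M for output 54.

Cost minimization requires the marginal rate of technical substitution to equal the input-price ratio: MP_L/MP_M = w/r.
Here MP_L/MP_M = (1/3)·(M/L)/(2/3) = 0.5·(M/L). Setting this equal to 50/100 = 0.5 gives M = L.
Substituting into y = 54: 2·L^(1/3)·(L)^(2/3) = 54.
Solving, L = 27 and M = 27.

L* = 27, M* = 27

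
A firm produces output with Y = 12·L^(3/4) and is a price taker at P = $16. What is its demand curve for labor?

L(w) = (144/w)^(4)

MP_L = (3/4)·12·L^(-1/4) = 9·L^(-1/4).
Setting P·MP_L = w: 144·L^(-1/4) = w.
Solving for L: L^(-1/4) = w/144, so L = (144/w)^(4).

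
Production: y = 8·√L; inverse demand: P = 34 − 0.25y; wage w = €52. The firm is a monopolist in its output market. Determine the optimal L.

Marginal revenue from the inverse demand is MR = 34 − 0.5y.
The marginal product is MP_L = 4·L^(-1/2).
A monopolist hires until marginal revenue product equals the wage: MR·MP_L = w.
At L, y = 8·√L. Substituting and solving: (34 − 4·√L)·4·L^(-1/2) = 52 gives L = 4.

L* = 4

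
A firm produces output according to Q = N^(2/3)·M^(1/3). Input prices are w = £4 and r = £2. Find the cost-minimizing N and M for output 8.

Cost minimization requires the marginal rate of technical substitution to equal the input-price ratio: MP_N/MP_M = w/r.
Here MP_N/MP_M = (2/3)·(M/N)/(1/3) = 2·(M/N). Setting this equal to 4/2 = 2 gives M = N.
Substituting into Q = 8: N^(2/3)·(N)^(1/3) = 8.
Solving, N = 8 and M = 8.

N* = 8, M* = 8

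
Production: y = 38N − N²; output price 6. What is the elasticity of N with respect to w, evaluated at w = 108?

From P·MP_N = w with MP_N = 38 − 2N, labor demand is N(w) = (38 − w/6)/2.
dN/dw = −1/(12) = -1/12.
At w = 108, N = 10, so ε = (dN/dw)·(w/N) = (-1/12)·(108/10) = -0.9.

ε = -0.9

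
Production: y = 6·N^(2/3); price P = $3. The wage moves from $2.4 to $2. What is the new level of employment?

N* = 216

From P·MP_N = w with MP_N = 4·N^(-1/3), the labor demand is N(w) = (12/w)^(3).
At w = 2.4: N = 125. At w = 2: N = 216.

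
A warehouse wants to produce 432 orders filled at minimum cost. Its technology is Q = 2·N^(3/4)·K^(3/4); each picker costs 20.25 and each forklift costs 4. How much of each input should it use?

N* = 16, K* = 81

Cost minimization requires the marginal rate of technical substitution to equal the input-price ratio: MP_N/MP_K = w/r.
Here MP_N/MP_K = (3/4)·(K/N)/(3/4) = (K/N). Setting this equal to 20.25/4 = 5.0625 gives K = 5.0625N.
Substituting into Q = 432: 2·N^(3/4)·(5.0625N)^(3/4) = 432.
Solving, N = 16 and K = 81.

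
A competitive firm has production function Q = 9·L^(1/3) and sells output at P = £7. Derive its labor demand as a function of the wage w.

MP_L = (1/3)·9·L^(-2/3) = 3·L^(-2/3).
Setting P·MP_L = w: 21·L^(-2/3) = w.
Solving for L: L^(-2/3) = w/21, so L = (21/w)^(3/2).

L(w) = (21/w)^(3/2)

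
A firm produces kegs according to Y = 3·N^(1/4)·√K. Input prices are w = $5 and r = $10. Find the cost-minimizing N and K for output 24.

N* = 16, K* = 16

Cost minimization requires the marginal rate of technical substitution to equal the input-price ratio: MP_N/MP_K = w/r.
Here MP_N/MP_K = (1/4)·(K/N)/(1/2) = 0.5·(K/N). Setting this equal to 5/10 = 0.5 gives K = N.
Substituting into Y = 24: 3·N^(1/4)·(N)^(1/2) = 24.
Solving, N = 16 and K = 16.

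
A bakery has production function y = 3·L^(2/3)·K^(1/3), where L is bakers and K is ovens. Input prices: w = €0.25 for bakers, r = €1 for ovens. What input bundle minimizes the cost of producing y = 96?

L* = 64, K* = 8

Cost minimization requires the marginal rate of technical substitution to equal the input-price ratio: MP_L/MP_K = w/r.
Here MP_L/MP_K = (2/3)·(K/L)/(1/3) = 2·(K/L). Setting this equal to 0.25/1 = 0.25 gives K = 0.125L.
Substituting into y = 96: 3·L^(2/3)·(0.125L)^(1/3) = 96.
Solving, L = 64 and K = 8.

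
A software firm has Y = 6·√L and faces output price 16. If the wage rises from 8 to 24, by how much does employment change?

From P·MP_L = w with MP_L = 3·L^(-1/2), the labor demand is L(w) = (48/w)^(2).
At w = 8: L = 36. At w = 24: L = 4.
ΔL = 4 − 36 = -32.

ΔL = -32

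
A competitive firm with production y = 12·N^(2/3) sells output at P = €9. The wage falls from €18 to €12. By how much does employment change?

ΔN = 152

From P·MP_N = w with MP_N = 8·N^(-1/3), the labor demand is N(w) = (72/w)^(3).
At w = 18: N = 64. At w = 12: N = 216.
ΔN = 216 − 64 = 152.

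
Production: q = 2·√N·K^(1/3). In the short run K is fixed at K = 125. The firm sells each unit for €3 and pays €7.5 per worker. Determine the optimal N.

N* = 4

With K = 125, MP_N = (1/2)·2·N^(-1/2)·125^(1/3) = 5·N^(-1/2).
Profit maximization for a price taker requires P·MP_N = w: 3·5·N^(-1/2) = 7.5.
So N^(-1/2) = 0.5, which gives N = 4.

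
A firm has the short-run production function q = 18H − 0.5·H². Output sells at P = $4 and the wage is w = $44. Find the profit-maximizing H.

H* = 7

The marginal product of H is MP_H = 18 − H.
A price-taking firm hires until the value of the marginal product equals the wage: P·MP_H = w, so 4·(18 − H) = 44.
Then 18 − H = 11, giving H = 7.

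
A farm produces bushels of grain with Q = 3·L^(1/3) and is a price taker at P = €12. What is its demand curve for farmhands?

L(w) = (12/w)^(3/2)

MP_L = (1/3)·3·L^(-2/3) = L^(-2/3).
Setting P·MP_L = w: 12·L^(-2/3) = w.
Solving for L: L^(-2/3) = w/12, so L = (12/w)^(3/2).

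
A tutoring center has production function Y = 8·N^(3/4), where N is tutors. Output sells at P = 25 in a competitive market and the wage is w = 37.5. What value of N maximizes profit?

N* = 256

MP_N = (3/4)·8·N^(-1/4) = 6·N^(-1/4).
Profit maximization for a price taker requires P·MP_N = w: 25·6·N^(-1/4) = 37.5.
So N^(-1/4) = 0.25, which gives N = 256.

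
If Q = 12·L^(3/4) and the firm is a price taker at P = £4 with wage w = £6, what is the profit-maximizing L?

MP_L = (3/4)·12·L^(-1/4) = 9·L^(-1/4).
Profit maximization for a price taker requires P·MP_L = w: 4·9·L^(-1/4) = 6.
So L^(-1/4) = 1/6, which gives L = 1296.

L* = 1296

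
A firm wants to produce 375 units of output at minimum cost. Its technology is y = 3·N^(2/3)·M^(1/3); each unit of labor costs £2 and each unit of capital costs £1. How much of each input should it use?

N* = 125, M* = 125

Cost minimization requires the marginal rate of technical substitution to equal the input-price ratio: MP_N/MP_M = w/r.
Here MP_N/MP_M = (2/3)·(M/N)/(1/3) = 2·(M/N). Setting this equal to 2/1 = 2 gives M = N.
Substituting into y = 375: 3·N^(2/3)·(N)^(1/3) = 375.
Solving, N = 125 and M = 125.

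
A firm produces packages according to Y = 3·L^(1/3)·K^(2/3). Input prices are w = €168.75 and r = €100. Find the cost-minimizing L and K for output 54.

L* = 8, K* = 27

Cost minimization requires the marginal rate of technical substitution to equal the input-price ratio: MP_L/MP_K = w/r.
Here MP_L/MP_K = (1/3)·(K/L)/(2/3) = 0.5·(K/L). Setting this equal to 168.75/100 = 1.6875 gives K = 3.375L.
Substituting into Y = 54: 3·L^(1/3)·(3.375L)^(2/3) = 54.
Solving, L = 8 and K = 27.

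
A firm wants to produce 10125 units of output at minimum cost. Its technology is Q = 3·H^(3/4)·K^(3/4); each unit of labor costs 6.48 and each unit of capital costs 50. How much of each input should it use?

Cost minimization requires the marginal rate of technical substitution to equal the input-price ratio: MP_H/MP_K = w/r.
Here MP_H/MP_K = (3/4)·(K/H)/(3/4) = (K/H). Setting this equal to 6.48/50 = 0.1296 gives K = 0.1296H.
Substituting into Q = 10125: 3·H^(3/4)·(0.1296H)^(3/4) = 10125.
Solving, H = 625 and K = 81.

H* = 625, K* = 81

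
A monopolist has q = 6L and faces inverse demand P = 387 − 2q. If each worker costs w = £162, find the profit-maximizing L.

L* = 15

Marginal revenue from the inverse demand is MR = 387 − 4q.
The marginal product is MP_L = 6.
A monopolist hires until marginal revenue product equals the wage: MR·MP_L = w.
(387 − 24L)·6 = 162, so L = 15.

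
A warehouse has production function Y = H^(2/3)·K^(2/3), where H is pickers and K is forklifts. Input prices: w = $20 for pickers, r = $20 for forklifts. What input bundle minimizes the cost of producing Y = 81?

H* = 27, K* = 27

Cost minimization requires the marginal rate of technical substitution to equal the input-price ratio: MP_H/MP_K = w/r.
Here MP_H/MP_K = (2/3)·(K/H)/(2/3) = (K/H). Setting this equal to 20/20 = 1 gives K = H.
Substituting into Y = 81: H^(2/3)·(H)^(2/3) = 81.
Solving, H = 27 and K = 27.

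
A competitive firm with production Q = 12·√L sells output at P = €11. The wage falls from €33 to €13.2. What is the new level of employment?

L* = 25

From P·MP_L = w with MP_L = 6·L^(-1/2), the labor demand is L(w) = (66/w)^(2).
At w = 33: L = 4. At w = 13.2: L = 25.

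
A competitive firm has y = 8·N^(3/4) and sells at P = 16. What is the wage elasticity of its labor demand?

ε = -4

MP_N = (3/4)·8·N^(-1/4), so P·MP_N = w gives 96·N^(-1/4) = w.
Solving, N(w) = (96/w)^(4). This is a constant-elasticity form: N ∝ w^(−4), so ε = −4.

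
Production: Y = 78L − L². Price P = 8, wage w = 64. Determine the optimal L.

The marginal product of L is MP_L = 78 − 2L.
A price-taking firm hires until the value of the marginal product equals the wage: P·MP_L = w, so 8·(78 − 2L) = 64.
Then 78 − 2L = 8, giving L = 35.

L* = 35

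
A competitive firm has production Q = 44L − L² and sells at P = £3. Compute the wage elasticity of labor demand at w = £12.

ε = -0.1

From P·MP_L = w with MP_L = 44 − 2L, labor demand is L(w) = (44 − w/3)/2.
dL/dw = −1/(6) = -1/6.
At w = 12, L = 20, so ε = (dL/dw)·(w/L) = (-1/6)·(12/20) = -0.1.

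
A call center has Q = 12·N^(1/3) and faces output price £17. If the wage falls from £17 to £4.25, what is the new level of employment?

From P·MP_N = w with MP_N = 4·N^(-2/3), the labor demand is N(w) = (68/w)^(3/2).
At w = 17: N = 8. At w = 4.25: N = 64.

N* = 64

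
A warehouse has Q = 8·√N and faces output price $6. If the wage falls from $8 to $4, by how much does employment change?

ΔN = 27

From P·MP_N = w with MP_N = 4·N^(-1/2), the labor demand is N(w) = (24/w)^(2).
At w = 8: N = 9. At w = 4: N = 36.
ΔN = 36 − 9 = 27.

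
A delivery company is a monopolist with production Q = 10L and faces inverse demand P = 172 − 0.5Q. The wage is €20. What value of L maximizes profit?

L* = 17

Marginal revenue from the inverse demand is MR = 172 − Q.
The marginal product is MP_L = 10.
A monopolist hires until marginal revenue product equals the wage: MR·MP_L = w.
(172 − 10L)·10 = 20, so L = 17.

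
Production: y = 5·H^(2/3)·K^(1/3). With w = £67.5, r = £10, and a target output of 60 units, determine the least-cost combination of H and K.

H* = 8, K* = 27

Cost minimization requires the marginal rate of technical substitution to equal the input-price ratio: MP_H/MP_K = w/r.
Here MP_H/MP_K = (2/3)·(K/H)/(1/3) = 2·(K/H). Setting this equal to 67.5/10 = 6.75 gives K = 3.375H.
Substituting into y = 60: 5·H^(2/3)·(3.375H)^(1/3) = 60.
Solving, H = 8 and K = 27.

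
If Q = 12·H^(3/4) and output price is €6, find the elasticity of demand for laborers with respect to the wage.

MP_H = (3/4)·12·H^(-1/4), so P·MP_H = w gives 54·H^(-1/4) = w.
Solving, H(w) = (54/w)^(4). This is a constant-elasticity form: H ∝ w^(−4), so ε = −4.

ε = -4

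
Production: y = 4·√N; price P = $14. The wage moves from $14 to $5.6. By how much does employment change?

ΔN = 21

From P·MP_N = w with MP_N = 2·N^(-1/2), the labor demand is N(w) = (28/w)^(2).
At w = 14: N = 4. At w = 5.6: N = 25.
ΔN = 25 − 4 = 21.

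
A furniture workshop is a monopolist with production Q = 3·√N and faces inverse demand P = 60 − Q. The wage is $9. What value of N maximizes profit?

Marginal revenue from the inverse demand is MR = 60 − 2Q.
The marginal product is MP_N = 1.5·N^(-1/2).
A monopolist hires until marginal revenue product equals the wage: MR·MP_N = w.
At N, Q = 3·√N. Substituting and solving: (60 − 6·√N)·1.5·N^(-1/2) = 9 gives N = 25.

N* = 25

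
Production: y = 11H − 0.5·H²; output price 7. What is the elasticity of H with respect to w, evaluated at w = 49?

ε = -1.75

From P·MP_H = w with MP_H = 11 − H, labor demand is H(w) = 11 − w/7.
dH/dw = −1/(7) = -1/7.
At w = 49, H = 4, so ε = (dH/dw)·(w/H) = (-1/7)·(49/4) = -1.75.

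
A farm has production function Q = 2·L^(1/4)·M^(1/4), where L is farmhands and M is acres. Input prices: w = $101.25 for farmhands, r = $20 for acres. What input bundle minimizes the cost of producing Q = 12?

Cost minimization requires the marginal rate of technical substitution to equal the input-price ratio: MP_L/MP_M = w/r.
Here MP_L/MP_M = (1/4)·(M/L)/(1/4) = (M/L). Setting this equal to 101.25/20 = 5.0625 gives M = 5.0625L.
Substituting into Q = 12: 2·L^(1/4)·(5.0625L)^(1/4) = 12.
Solving, L = 16 and M = 81.

L* = 16, M* = 81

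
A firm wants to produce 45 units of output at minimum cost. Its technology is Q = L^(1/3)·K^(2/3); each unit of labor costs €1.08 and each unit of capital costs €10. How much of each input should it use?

L* = 125, K* = 27

Cost minimization requires the marginal rate of technical substitution to equal the input-price ratio: MP_L/MP_K = w/r.
Here MP_L/MP_K = (1/3)·(K/L)/(2/3) = 0.5·(K/L). Setting this equal to 1.08/10 = 0.108 gives K = 0.216L.
Substituting into Q = 45: L^(1/3)·(0.216L)^(2/3) = 45.
Solving, L = 125 and K = 27.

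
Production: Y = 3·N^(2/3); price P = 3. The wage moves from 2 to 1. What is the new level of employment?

N* = 216

From P·MP_N = w with MP_N = 2·N^(-1/3), the labor demand is N(w) = (6/w)^(3).
At w = 2: N = 27. At w = 1: N = 216.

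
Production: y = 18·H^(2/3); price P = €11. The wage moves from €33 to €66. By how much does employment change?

From P·MP_H = w with MP_H = 12·H^(-1/3), the labor demand is H(w) = (132/w)^(3).
At w = 33: H = 64. At w = 66: H = 8.
ΔH = 8 − 64 = -56.

ΔH = -56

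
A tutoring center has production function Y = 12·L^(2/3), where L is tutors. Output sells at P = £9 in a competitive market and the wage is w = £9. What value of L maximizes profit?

MP_L = (2/3)·12·L^(-1/3) = 8·L^(-1/3).
Profit maximization for a price taker requires P·MP_L = w: 9·8·L^(-1/3) = 9.
So L^(-1/3) = 0.125, which gives L = 512.

L* = 512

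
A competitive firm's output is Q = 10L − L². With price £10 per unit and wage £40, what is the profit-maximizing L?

The marginal product of L is MP_L = 10 − 2L.
A price-taking firm hires until the value of the marginal product equals the wage: P·MP_L = w, so 10·(10 − 2L) = 40.
Then 10 − 2L = 4, giving L = 3.

L* = 3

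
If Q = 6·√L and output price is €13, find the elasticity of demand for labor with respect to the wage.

ε = -2

MP_L = (1/2)·6·L^(-1/2), so P·MP_L = w gives 39·L^(-1/2) = w.
Solving, L(w) = (39/w)^(2). This is a constant-elasticity form: L ∝ w^(−2), so ε = −2.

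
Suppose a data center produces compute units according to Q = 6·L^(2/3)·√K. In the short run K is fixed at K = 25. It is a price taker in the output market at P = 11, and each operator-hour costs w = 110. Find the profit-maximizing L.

With K = 25, MP_L = (2/3)·6·L^(-1/3)·25^(1/2) = 20·L^(-1/3).
Profit maximization for a price taker requires P·MP_L = w: 11·20·L^(-1/3) = 110.
So L^(-1/3) = 0.5, which gives L = 8.

L* = 8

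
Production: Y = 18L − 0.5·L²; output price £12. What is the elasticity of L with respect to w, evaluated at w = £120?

ε = -1.25

From P·MP_L = w with MP_L = 18 − L, labor demand is L(w) = 18 − w/12.
dL/dw = −1/(12) = -1/12.
At w = 120, L = 8, so ε = (dL/dw)·(w/L) = (-1/12)·(120/8) = -1.25.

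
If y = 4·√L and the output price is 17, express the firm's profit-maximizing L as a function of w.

L(w) = 1156/w²

MP_L = (1/2)·4·L^(-1/2) = 2·L^(-1/2).
Setting P·MP_L = w: 34·L^(-1/2) = w.
Solving for L: L^(-1/2) = w/34, so L = (34/w)^(2).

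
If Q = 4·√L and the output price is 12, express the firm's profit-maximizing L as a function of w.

MP_L = (1/2)·4·L^(-1/2) = 2·L^(-1/2).
Setting P·MP_L = w: 24·L^(-1/2) = w.
Solving for L: L^(-1/2) = w/24, so L = (24/w)^(2).

L(w) = 576/w²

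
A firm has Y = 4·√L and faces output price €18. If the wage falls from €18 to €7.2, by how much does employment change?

ΔL = 21

From P·MP_L = w with MP_L = 2·L^(-1/2), the labor demand is L(w) = (36/w)^(2).
At w = 18: L = 4. At w = 7.2: L = 25.
ΔL = 25 − 4 = 21.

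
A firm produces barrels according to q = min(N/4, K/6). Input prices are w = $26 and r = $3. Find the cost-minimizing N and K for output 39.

With a fixed-proportions technology, the cost-minimizing bundle uses no slack in either input: N/4 = K/6 = q.
So N = 4·39 = 156 and K = 6·39 = 234.

N* = 156, K* = 234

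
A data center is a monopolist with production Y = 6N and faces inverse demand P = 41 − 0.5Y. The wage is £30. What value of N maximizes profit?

Marginal revenue from the inverse demand is MR = 41 − Y.
The marginal product is MP_N = 6.
A monopolist hires until marginal revenue product equals the wage: MR·MP_N = w.
(41 − 6N)·6 = 30, so N = 6.

N* = 6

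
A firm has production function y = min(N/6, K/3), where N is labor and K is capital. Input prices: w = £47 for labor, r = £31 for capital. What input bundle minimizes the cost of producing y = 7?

With a fixed-proportions technology, the cost-minimizing bundle uses no slack in either input: N/6 = K/3 = y.
So N = 6·7 = 42 and K = 3·7 = 21.

N* = 42, K* = 21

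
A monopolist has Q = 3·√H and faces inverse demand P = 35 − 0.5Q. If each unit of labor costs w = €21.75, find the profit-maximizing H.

Marginal revenue from the inverse demand is MR = 35 − Q.
The marginal product is MP_H = 1.5·H^(-1/2).
A monopolist hires until marginal revenue product equals the wage: MR·MP_H = w.
At H, Q = 3·√H. Substituting and solving: (35 − 3·√H)·1.5·H^(-1/2) = 21.75 gives H = 4.

H* = 4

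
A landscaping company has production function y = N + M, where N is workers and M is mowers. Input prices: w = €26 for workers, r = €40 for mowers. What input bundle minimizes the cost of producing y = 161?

N* = 161, M* = 0

The inputs are perfect substitutes, so the firm uses whichever has the lower cost per unit of output.
Cost per unit of output via N is 26; via M it is 40. N is cheaper.
Producing y = 161 with N alone: N = 161, M = 0.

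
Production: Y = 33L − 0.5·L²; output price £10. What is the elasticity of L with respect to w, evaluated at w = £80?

ε = -0.32

From P·MP_L = w with MP_L = 33 − L, labor demand is L(w) = 33 − w/10.
dL/dw = −1/(10) = -0.1.
At w = 80, L = 25, so ε = (dL/dw)·(w/L) = (-0.1)·(80/25) = -0.32.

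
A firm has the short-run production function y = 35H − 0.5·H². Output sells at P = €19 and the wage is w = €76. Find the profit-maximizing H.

The marginal product of H is MP_H = 35 − H.
A price-taking firm hires until the value of the marginal product equals the wage: P·MP_H = w, so 19·(35 − H) = 76.
Then 35 − H = 4, giving H = 31.

H* = 31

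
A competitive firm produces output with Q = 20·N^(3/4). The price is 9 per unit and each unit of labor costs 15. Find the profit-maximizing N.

N* = 6561

MP_N = (3/4)·20·N^(-1/4) = 15·N^(-1/4).
Profit maximization for a price taker requires P·MP_N = w: 9·15·N^(-1/4) = 15.
So N^(-1/4) = 1/9, which gives N = 6561.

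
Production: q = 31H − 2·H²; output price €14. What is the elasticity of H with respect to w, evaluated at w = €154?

From P·MP_H = w with MP_H = 31 − 4H, labor demand is H(w) = (31 − w/14)/4.
dH/dw = −1/(56) = -1/56.
At w = 154, H = 5, so ε = (dH/dw)·(w/H) = (-1/56)·(154/5) = -0.55.

ε = -0.55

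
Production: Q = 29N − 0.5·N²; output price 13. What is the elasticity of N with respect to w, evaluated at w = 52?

ε = -0.16

From P·MP_N = w with MP_N = 29 − N, labor demand is N(w) = 29 − w/13.
dN/dw = −1/(13) = -1/13.
At w = 52, N = 25, so ε = (dN/dw)·(w/N) = (-1/13)·(52/25) = -0.16.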